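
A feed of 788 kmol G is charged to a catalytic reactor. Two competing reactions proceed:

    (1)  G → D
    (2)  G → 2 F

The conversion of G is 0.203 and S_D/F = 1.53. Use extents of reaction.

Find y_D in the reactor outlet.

Conversion of G: G consumed = 0.203 × 788 = 160 kmol = 1ξ₁ + 1ξ₂.
Selectivity: 1ξ₁ / (2ξ₂) = 1.53 → ξ₁ = 3.06 ξ₂.
Substitute: (1·3.06 + 1) ξ₂ = 160 → ξ₂ = 39.4 kmol, ξ₁ = 120.6 kmol.
Outlet amounts (n = n₀ + Σ ν·ξ):
  G: 788 − 1(120.6) − 1(39.4) = 628
  D: 0 + 1(120.6) = 120.6
  F: 0 + 2(39.4) = 78.8
Total out = 827.4 kmol; y_D = 120.6 / 827.4 = 0.1457.

0.146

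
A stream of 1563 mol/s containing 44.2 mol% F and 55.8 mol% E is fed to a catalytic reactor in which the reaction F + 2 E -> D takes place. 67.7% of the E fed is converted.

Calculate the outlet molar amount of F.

396 mol/s

E reacted = 0.677 × 872.2 = 590.4 mol/s; ν_E = −2, so ξ = 590.4/2 = 295.2 mol/s.
Outlet amounts (n = n₀ + ν ξ):
  F: 690.8 − 1(295.2) = 395.6
  E: 872.2 − 2(295.2) = 281.7
  D: 0 + 1(295.2) = 295.2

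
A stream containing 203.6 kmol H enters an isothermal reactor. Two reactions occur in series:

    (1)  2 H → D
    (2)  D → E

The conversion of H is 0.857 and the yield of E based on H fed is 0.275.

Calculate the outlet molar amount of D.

Conversion of H: H consumed = 2ξ₁ = 0.857 × 203.6 → ξ₁ = 87.24 kmol.
Yield of E: 1ξ₂ / 203.6 = 0.275 → ξ₂ = 55.99 kmol.
Outlet amounts (n = n₀ + Σ ν·ξ):
  H: 203.6 − 2(87.24) = 29.11
  D: 0 + 1(87.24) − 1(55.99) = 31.25
  E: 0 + 1(55.99) = 55.99

31.3 kmol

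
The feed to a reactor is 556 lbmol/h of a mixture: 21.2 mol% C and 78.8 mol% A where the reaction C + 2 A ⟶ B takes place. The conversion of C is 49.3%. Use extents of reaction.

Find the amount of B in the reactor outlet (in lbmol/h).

C reacted = 0.493 × 117.9 = 58.11 lbmol/h; ν_C = −1, so ξ = 58.11/1 = 58.11 lbmol/h.
Outlet amounts (n = n₀ + ν ξ):
  C: 117.9 − 1(58.11) = 59.76
  A: 438.1 − 2(58.11) = 321.9
  B: 0 + 1(58.11) = 58.11

58.1 lbmol/h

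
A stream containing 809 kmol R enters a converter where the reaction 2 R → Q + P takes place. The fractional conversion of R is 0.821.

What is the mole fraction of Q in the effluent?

0.41

R reacted = 0.821 × 809 = 664.2 kmol; ν_R = −2, so ξ = 664.2/2 = 332.1 kmol.
Outlet amounts (n = n₀ + ν ξ):
  R: 809 − 2(332.1) = 144.8
  Q: 0 + 1(332.1) = 332.1
  P: 0 + 1(332.1) = 332.1
Total out = 809 kmol; y_Q = 332.1 / 809 = 0.4105.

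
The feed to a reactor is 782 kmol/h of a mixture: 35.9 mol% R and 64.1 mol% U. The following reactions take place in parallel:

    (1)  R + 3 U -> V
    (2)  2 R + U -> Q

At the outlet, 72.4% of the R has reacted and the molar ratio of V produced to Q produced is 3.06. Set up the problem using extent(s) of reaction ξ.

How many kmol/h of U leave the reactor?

Conversion of R: R consumed = 0.724 × 280.7 = 203.3 kmol/h = 1ξ₁ + 2ξ₂.
Selectivity: 1ξ₁ / (1ξ₂) = 3.06 → ξ₁ = 3.06 ξ₂.
Substitute: (1·3.06 + 2) ξ₂ = 203.3 → ξ₂ = 40.17 kmol/h, ξ₁ = 122.9 kmol/h.
Outlet amounts (n = n₀ + Σ ν·ξ):
  R: 280.7 − 1(122.9) − 2(40.17) = 77.48
  U: 501.3 − 3(122.9) − 1(40.17) = 92.34
  V: 0 + 1(122.9) = 122.9
  Q: 0 + 1(40.17) = 40.17

92.3 kmol/h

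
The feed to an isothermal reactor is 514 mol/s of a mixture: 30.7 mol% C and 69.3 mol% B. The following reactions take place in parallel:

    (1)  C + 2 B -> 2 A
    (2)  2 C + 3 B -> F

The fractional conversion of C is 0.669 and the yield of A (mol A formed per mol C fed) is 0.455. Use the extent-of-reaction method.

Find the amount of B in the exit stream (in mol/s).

Yield of A: 2ξ₁ / 157.8 = 0.455 → ξ₁ = 35.9 mol/s.
Conversion of C: 1ξ₁ + 2ξ₂ = 0.669 × 157.8 = 105.6 → ξ₂ = 34.83 mol/s.
Outlet amounts (n = n₀ + Σ ν·ξ):
  C: 157.8 − 1(35.9) − 2(34.83) = 52.23
  B: 356.2 − 2(35.9) − 3(34.83) = 179.9
  A: 0 + 2(35.9) = 71.8
  F: 0 + 1(34.83) = 34.83

180 mol/s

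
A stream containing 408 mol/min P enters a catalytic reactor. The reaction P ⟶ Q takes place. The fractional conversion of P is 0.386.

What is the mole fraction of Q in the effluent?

P reacted = 0.386 × 408 = 157.5 mol/min; ν_P = −1, so ξ = 157.5/1 = 157.5 mol/min.
Outlet amounts (n = n₀ + ν ξ):
  P: 408 − 1(157.5) = 250.5
  Q: 0 + 1(157.5) = 157.5
Total out = 408 mol/min; y_Q = 157.5 / 408 = 0.386.

0.386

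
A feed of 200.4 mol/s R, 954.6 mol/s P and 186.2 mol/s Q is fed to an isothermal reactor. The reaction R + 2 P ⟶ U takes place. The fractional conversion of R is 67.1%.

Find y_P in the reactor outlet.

R reacted = 0.671 × 200.4 = 134.5 mol/s; ν_R = −1, so ξ = 134.5/1 = 134.5 mol/s.
Outlet amounts (n = n₀ + ν ξ):
  R: 200.4 − 1(134.5) = 65.93
  P: 954.6 − 2(134.5) = 685.7
  U: 0 + 1(134.5) = 134.5
  Q: 186.2 (inert)
Total out = 1072 mol/s; y_P = 685.7 / 1072 = 0.6395.

0.639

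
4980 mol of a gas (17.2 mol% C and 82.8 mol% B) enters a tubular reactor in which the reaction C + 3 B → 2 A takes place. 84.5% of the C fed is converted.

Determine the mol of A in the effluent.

C reacted = 0.845 × 856.6 = 723.8 mol; ν_C = −1, so ξ = 723.8/1 = 723.8 mol.
Outlet amounts (n = n₀ + ν ξ):
  C: 856.6 − 1(723.8) = 132.8
  B: 4123 − 3(723.8) = 1952
  A: 0 + 2(723.8) = 1448

1450 mol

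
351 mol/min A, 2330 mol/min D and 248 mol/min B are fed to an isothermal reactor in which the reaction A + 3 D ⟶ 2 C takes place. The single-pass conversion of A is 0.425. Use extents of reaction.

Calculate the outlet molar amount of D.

A reacted = 0.425 × 351 = 149.2 mol/min; ν_A = −1, so ξ = 149.2/1 = 149.2 mol/min.
Outlet amounts (n = n₀ + ν ξ):
  A: 351 − 1(149.2) = 201.8
  D: 2330 − 3(149.2) = 1882
  C: 0 + 2(149.2) = 298.3
  B: 248 (inert)

1880 mol/min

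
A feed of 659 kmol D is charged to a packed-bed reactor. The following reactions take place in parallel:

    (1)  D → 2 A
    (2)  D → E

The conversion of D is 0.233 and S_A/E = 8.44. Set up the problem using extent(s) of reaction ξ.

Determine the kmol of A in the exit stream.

248 kmol

Conversion of D: D consumed = 0.233 × 659 = 153.5 kmol = 1ξ₁ + 1ξ₂.
Selectivity: 2ξ₁ / (1ξ₂) = 8.44 → ξ₁ = 4.22 ξ₂.
Substitute: (1·4.22 + 1) ξ₂ = 153.5 → ξ₂ = 29.42 kmol, ξ₁ = 124.1 kmol.
Outlet amounts (n = n₀ + Σ ν·ξ):
  D: 659 − 1(124.1) − 1(29.42) = 505.5
  A: 0 + 2(124.1) = 248.3
  E: 0 + 1(29.42) = 29.42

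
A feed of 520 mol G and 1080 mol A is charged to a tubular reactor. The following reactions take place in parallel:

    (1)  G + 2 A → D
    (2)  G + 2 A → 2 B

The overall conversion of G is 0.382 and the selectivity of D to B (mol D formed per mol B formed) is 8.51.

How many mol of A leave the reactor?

Conversion of G: G consumed = 0.382 × 520 = 198.6 mol = 1ξ₁ + 1ξ₂.
Selectivity: 1ξ₁ / (2ξ₂) = 8.51 → ξ₁ = 17.02 ξ₂.
Substitute: (1·17.02 + 1) ξ₂ = 198.6 → ξ₂ = 11.02 mol, ξ₁ = 187.6 mol.
Outlet amounts (n = n₀ + Σ ν·ξ):
  G: 520 − 1(187.6) − 1(11.02) = 321.4
  A: 1080 − 2(187.6) − 2(11.02) = 682.7
  D: 0 + 1(187.6) = 187.6
  B: 0 + 2(11.02) = 22.05

683 mol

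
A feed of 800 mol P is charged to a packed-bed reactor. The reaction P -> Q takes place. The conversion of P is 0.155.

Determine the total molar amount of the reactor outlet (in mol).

P reacted = 0.155 × 800 = 124 mol; ν_P = −1, so ξ = 124/1 = 124 mol.
Outlet amounts (n = n₀ + ν ξ):
  P: 800 − 1(124) = 676
  Q: 0 + 1(124) = 124
Total out = 676 + 124 = 800 mol.

800 mol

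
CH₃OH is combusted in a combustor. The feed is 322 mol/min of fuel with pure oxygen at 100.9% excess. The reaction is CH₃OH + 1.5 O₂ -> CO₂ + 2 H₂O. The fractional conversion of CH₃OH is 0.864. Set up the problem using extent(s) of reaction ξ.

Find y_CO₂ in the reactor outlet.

0.194

Stoichiometric O₂ = 1.5 × 322 = 483 mol/min; O₂ fed = 483 × 2.009 = 970.3 mol/min.
Fuel reacted = 0.864 × 322 → ξ = 278.2 mol/min.
Outlet (n = n₀ + ν ξ):
  CH₃OH: 322 − 1(278.2) = 43.79
  O₂: 970.3 − 1.5(278.2) = 553
  CO₂: 0 + 1(278.2) = 278.2
  H₂O: 0 + 2(278.2) = 556.4
Total out = 1431 mol/min; y_CO₂ = 278.2 / 1431 = 0.1944.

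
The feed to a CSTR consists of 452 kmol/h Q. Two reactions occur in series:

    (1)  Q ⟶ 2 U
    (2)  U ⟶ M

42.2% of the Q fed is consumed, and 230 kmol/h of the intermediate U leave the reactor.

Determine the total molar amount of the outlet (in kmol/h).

Conversion of Q: Q consumed = 1ξ₁ = 0.422 × 452 → ξ₁ = 190.7 kmol/h.
U balance: n_U = 0 + 2ξ₁ − 1ξ₂ = 230 → ξ₂ = (2·190.7 − 230)/1 = 151.5 kmol/h.
Outlet amounts (n = n₀ + Σ ν·ξ):
  Q: 452 − 1(190.7) = 261.3
  U: 0 + 2(190.7) − 1(151.5) = 230
  M: 0 + 1(151.5) = 151.5
Total out = 261.3 + 230 + 151.5 = 642.7 kmol/h.

643 kmol/h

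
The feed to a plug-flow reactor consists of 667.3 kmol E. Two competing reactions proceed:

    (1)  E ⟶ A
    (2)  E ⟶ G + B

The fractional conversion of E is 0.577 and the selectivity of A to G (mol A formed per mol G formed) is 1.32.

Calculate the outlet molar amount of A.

219 kmol

Conversion of E: E consumed = 0.577 × 667.3 = 385 kmol = 1ξ₁ + 1ξ₂.
Selectivity: 1ξ₁ / (1ξ₂) = 1.32 → ξ₁ = 1.32 ξ₂.
Substitute: (1·1.32 + 1) ξ₂ = 385 → ξ₂ = 166 kmol, ξ₁ = 219.1 kmol.
Outlet amounts (n = n₀ + Σ ν·ξ):
  E: 667.3 − 1(219.1) − 1(166) = 282.3
  A: 0 + 1(219.1) = 219.1
  G: 0 + 1(166) = 166
  B: 0 + 1(166) = 166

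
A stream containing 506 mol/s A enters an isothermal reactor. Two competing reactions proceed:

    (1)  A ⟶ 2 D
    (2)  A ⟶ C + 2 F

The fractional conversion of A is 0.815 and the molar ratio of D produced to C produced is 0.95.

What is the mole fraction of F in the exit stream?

Conversion of A: A consumed = 0.815 × 506 = 412.4 mol/s = 1ξ₁ + 1ξ₂.
Selectivity: 2ξ₁ / (1ξ₂) = 0.95 → ξ₁ = 0.475 ξ₂.
Substitute: (1·0.475 + 1) ξ₂ = 412.4 → ξ₂ = 279.6 mol/s, ξ₁ = 132.8 mol/s.
Outlet amounts (n = n₀ + Σ ν·ξ):
  A: 506 − 1(132.8) − 1(279.6) = 93.61
  D: 0 + 2(132.8) = 265.6
  C: 0 + 1(279.6) = 279.6
  F: 0 + 2(279.6) = 559.2
Total out = 1198 mol/s; y_F = 559.2 / 1198 = 0.4668.

0.467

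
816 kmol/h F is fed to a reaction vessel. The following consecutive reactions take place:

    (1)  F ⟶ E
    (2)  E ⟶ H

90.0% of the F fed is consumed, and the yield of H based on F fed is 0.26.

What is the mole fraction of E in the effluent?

0.64

Conversion of F: F consumed = 1ξ₁ = 0.9 × 816 → ξ₁ = 734.4 kmol/h.
Yield of H: 1ξ₂ / 816 = 0.26 → ξ₂ = 212.2 kmol/h.
Outlet amounts (n = n₀ + Σ ν·ξ):
  F: 816 − 1(734.4) = 81.6
  E: 0 + 1(734.4) − 1(212.2) = 522.2
  H: 0 + 1(212.2) = 212.2
Total out = 816 kmol/h; y_E = 522.2 / 816 = 0.64.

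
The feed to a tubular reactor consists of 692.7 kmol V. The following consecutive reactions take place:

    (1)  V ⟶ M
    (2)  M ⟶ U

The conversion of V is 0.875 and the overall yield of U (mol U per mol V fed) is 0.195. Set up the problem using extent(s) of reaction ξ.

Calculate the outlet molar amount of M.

471 kmol

Conversion of V: V consumed = 1ξ₁ = 0.875 × 692.7 → ξ₁ = 606.1 kmol.
Yield of U: 1ξ₂ / 692.7 = 0.195 → ξ₂ = 135.1 kmol.
Outlet amounts (n = n₀ + Σ ν·ξ):
  V: 692.7 − 1(606.1) = 86.59
  M: 0 + 1(606.1) − 1(135.1) = 471
  U: 0 + 1(135.1) = 135.1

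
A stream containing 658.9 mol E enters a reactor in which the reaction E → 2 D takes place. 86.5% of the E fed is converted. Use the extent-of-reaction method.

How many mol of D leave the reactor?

1140 mol

E reacted = 0.865 × 658.9 = 569.9 mol; ν_E = −1, so ξ = 569.9/1 = 569.9 mol.
Outlet amounts (n = n₀ + ν ξ):
  E: 658.9 − 1(569.9) = 88.95
  D: 0 + 2(569.9) = 1140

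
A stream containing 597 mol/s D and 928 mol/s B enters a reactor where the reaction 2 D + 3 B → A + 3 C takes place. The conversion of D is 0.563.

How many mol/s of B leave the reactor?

D reacted = 0.563 × 597 = 336.1 mol/s; ν_D = −2, so ξ = 336.1/2 = 168.1 mol/s.
Outlet amounts (n = n₀ + ν ξ):
  D: 597 − 2(168.1) = 260.9
  B: 928 − 3(168.1) = 423.8
  A: 0 + 1(168.1) = 168.1
  C: 0 + 3(168.1) = 504.2

424 mol/s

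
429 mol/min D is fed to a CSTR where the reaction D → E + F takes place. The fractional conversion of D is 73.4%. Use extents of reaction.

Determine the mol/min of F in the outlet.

315 mol/min

D reacted = 0.734 × 429 = 314.9 mol/min; ν_D = −1, so ξ = 314.9/1 = 314.9 mol/min.
Outlet amounts (n = n₀ + ν ξ):
  D: 429 − 1(314.9) = 114.1
  E: 0 + 1(314.9) = 314.9
  F: 0 + 1(314.9) = 314.9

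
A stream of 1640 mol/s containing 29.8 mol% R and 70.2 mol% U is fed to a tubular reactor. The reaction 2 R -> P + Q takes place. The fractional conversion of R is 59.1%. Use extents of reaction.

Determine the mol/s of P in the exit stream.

R reacted = 0.591 × 488.7 = 288.8 mol/s; ν_R = −2, so ξ = 288.8/2 = 144.4 mol/s.
Outlet amounts (n = n₀ + ν ξ):
  R: 488.7 − 2(144.4) = 199.9
  P: 0 + 1(144.4) = 144.4
  Q: 0 + 1(144.4) = 144.4
  U: 1151 (inert)

144 mol/s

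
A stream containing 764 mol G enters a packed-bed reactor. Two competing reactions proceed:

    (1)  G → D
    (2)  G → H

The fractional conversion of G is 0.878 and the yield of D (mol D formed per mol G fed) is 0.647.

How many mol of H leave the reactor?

Yield of D: 1ξ₁ / 764 = 0.647 → ξ₁ = 494.3 mol.
Conversion of G: 1ξ₁ + 1ξ₂ = 0.878 × 764 = 670.8 → ξ₂ = 176.5 mol.
Outlet amounts (n = n₀ + Σ ν·ξ):
  G: 764 − 1(494.3) − 1(176.5) = 93.21
  D: 0 + 1(494.3) = 494.3
  H: 0 + 1(176.5) = 176.5

176 mol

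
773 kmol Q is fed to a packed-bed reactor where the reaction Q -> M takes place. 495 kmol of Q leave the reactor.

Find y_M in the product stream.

For Q: n = n₀ − 1ξ → 495 = 773 − 1ξ, giving ξ = 278 kmol.
Outlet amounts (n = n₀ + ν ξ):
  Q: 773 − 1(278) = 495
  M: 0 + 1(278) = 278
Total out = 773 kmol; y_M = 278 / 773 = 0.3596.

0.36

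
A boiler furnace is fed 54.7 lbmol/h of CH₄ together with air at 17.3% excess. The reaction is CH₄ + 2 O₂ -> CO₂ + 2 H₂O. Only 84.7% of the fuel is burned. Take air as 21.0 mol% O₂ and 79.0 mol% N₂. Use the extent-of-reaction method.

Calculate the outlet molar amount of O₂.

35.7 lbmol/h

Stoichiometric O₂ = 2 × 54.7 = 109.4 lbmol/h; O₂ fed = 109.4 × 1.173 = 128.3 lbmol/h.
N₂ fed = 128.3 × 79/21 = 482.8 lbmol/h.
Fuel reacted = 0.847 × 54.7 → ξ = 46.33 lbmol/h.
Outlet (n = n₀ + ν ξ):
  CH₄: 54.7 − 1(46.33) = 8.369
  O₂: 128.3 − 2(46.33) = 35.66
  N₂: 482.8 (inert)
  CO₂: 0 + 1(46.33) = 46.33
  H₂O: 0 + 2(46.33) = 92.66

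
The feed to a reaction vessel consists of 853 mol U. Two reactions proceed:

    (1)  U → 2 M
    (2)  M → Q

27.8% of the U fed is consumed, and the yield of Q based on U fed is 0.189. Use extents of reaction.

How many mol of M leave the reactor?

Conversion of U: U consumed = 1ξ₁ = 0.278 × 853 → ξ₁ = 237.1 mol.
Yield of Q: 1ξ₂ / 853 = 0.189 → ξ₂ = 161.2 mol.
Outlet amounts (n = n₀ + Σ ν·ξ):
  U: 853 − 1(237.1) = 615.9
  M: 0 + 2(237.1) − 1(161.2) = 313.1
  Q: 0 + 1(161.2) = 161.2

313 mol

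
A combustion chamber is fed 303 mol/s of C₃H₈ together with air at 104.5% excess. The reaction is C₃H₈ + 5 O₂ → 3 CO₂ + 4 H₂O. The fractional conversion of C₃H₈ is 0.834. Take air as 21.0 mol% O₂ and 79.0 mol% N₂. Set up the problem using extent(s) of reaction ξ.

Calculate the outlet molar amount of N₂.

Stoichiometric O₂ = 5 × 303 = 1515 mol/s; O₂ fed = 1515 × 2.045 = 3098 mol/s.
N₂ fed = 3098 × 79/21 = 11660 mol/s.
Fuel reacted = 0.834 × 303 → ξ = 252.7 mol/s.
Outlet (n = n₀ + ν ξ):
  C₃H₈: 303 − 1(252.7) = 50.3
  O₂: 3098 − 5(252.7) = 1835
  N₂: 11660 (inert)
  CO₂: 0 + 3(252.7) = 758.1
  H₂O: 0 + 4(252.7) = 1011

11700 mol/s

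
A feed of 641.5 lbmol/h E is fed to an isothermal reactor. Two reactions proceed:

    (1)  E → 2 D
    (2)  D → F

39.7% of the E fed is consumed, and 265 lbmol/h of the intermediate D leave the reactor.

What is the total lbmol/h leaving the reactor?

Conversion of E: E consumed = 1ξ₁ = 0.397 × 641.5 → ξ₁ = 254.7 lbmol/h.
D balance: n_D = 0 + 2ξ₁ − 1ξ₂ = 265 → ξ₂ = (2·254.7 − 265)/1 = 244.4 lbmol/h.
Outlet amounts (n = n₀ + Σ ν·ξ):
  E: 641.5 − 1(254.7) = 386.8
  D: 0 + 2(254.7) − 1(244.4) = 265
  F: 0 + 1(244.4) = 244.4
Total out = 386.8 + 265 + 244.4 = 896.2 lbmol/h.

896 lbmol/h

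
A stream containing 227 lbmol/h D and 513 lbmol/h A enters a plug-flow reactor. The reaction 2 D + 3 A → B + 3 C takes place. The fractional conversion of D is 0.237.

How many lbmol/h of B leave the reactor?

D reacted = 0.237 × 227 = 53.8 lbmol/h; ν_D = −2, so ξ = 53.8/2 = 26.9 lbmol/h.
Outlet amounts (n = n₀ + ν ξ):
  D: 227 − 2(26.9) = 173.2
  A: 513 − 3(26.9) = 432.3
  B: 0 + 1(26.9) = 26.9
  C: 0 + 3(26.9) = 80.7

26.9 lbmol/h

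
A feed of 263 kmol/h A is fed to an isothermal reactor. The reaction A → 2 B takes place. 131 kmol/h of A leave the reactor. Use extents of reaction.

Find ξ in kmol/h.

For A: n = n₀ − 1ξ → 131 = 263 − 1ξ, giving ξ = 132 kmol/h.
Outlet amounts (n = n₀ + ν ξ):
  A: 263 − 1(132) = 131
  B: 0 + 2(132) = 264

ξ = 132 kmol/h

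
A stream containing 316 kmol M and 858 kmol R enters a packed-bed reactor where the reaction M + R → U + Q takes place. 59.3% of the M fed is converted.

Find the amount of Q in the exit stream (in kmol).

187 kmol

M reacted = 0.593 × 316 = 187.4 kmol; ν_M = −1, so ξ = 187.4/1 = 187.4 kmol.
Outlet amounts (n = n₀ + ν ξ):
  M: 316 − 1(187.4) = 128.6
  R: 858 − 1(187.4) = 670.6
  U: 0 + 1(187.4) = 187.4
  Q: 0 + 1(187.4) = 187.4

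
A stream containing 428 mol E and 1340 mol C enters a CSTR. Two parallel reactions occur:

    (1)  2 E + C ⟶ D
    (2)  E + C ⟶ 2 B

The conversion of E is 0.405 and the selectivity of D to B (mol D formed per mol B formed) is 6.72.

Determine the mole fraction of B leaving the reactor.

0.00777

Conversion of E: E consumed = 0.405 × 428 = 173.3 mol = 2ξ₁ + 1ξ₂.
Selectivity: 1ξ₁ / (2ξ₂) = 6.72 → ξ₁ = 13.44 ξ₂.
Substitute: (2·13.44 + 1) ξ₂ = 173.3 → ξ₂ = 6.217 mol, ξ₁ = 83.56 mol.
Outlet amounts (n = n₀ + Σ ν·ξ):
  E: 428 − 2(83.56) − 1(6.217) = 254.7
  C: 1340 − 1(83.56) − 1(6.217) = 1250
  D: 0 + 1(83.56) = 83.56
  B: 0 + 2(6.217) = 12.43
Total out = 1601 mol; y_B = 12.43 / 1601 = 0.007767.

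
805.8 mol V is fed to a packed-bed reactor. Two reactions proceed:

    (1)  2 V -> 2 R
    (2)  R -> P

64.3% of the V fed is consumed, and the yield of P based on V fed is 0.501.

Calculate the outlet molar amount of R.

Conversion of V: V consumed = 2ξ₁ = 0.643 × 805.8 → ξ₁ = 259.1 mol.
Yield of P: 1ξ₂ / 805.8 = 0.501 → ξ₂ = 403.7 mol.
Outlet amounts (n = n₀ + Σ ν·ξ):
  V: 805.8 − 2(259.1) = 287.7
  R: 0 + 2(259.1) − 1(403.7) = 114.4
  P: 0 + 1(403.7) = 403.7

114 mol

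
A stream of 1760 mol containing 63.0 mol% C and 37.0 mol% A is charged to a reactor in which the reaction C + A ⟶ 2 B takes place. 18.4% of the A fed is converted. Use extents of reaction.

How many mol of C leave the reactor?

A reacted = 0.184 × 651.2 = 119.8 mol; ν_A = −1, so ξ = 119.8/1 = 119.8 mol.
Outlet amounts (n = n₀ + ν ξ):
  C: 1109 − 1(119.8) = 989
  A: 651.2 − 1(119.8) = 531.4
  B: 0 + 2(119.8) = 239.6

989 mol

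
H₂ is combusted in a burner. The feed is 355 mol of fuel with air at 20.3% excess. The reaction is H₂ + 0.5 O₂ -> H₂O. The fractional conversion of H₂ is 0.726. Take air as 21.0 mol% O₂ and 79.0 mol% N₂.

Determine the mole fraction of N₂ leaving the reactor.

0.646

Stoichiometric O₂ = 0.5 × 355 = 177.5 mol; O₂ fed = 177.5 × 1.203 = 213.5 mol.
N₂ fed = 213.5 × 79/21 = 803.3 mol.
Fuel reacted = 0.726 × 355 → ξ = 257.7 mol.
Outlet (n = n₀ + ν ξ):
  H₂: 355 − 1(257.7) = 97.27
  O₂: 213.5 − 0.5(257.7) = 84.67
  N₂: 803.3 (inert)
  H₂O: 0 + 1(257.7) = 257.7
Total out = 1243 mol; y_N₂ = 803.3 / 1243 = 0.6463.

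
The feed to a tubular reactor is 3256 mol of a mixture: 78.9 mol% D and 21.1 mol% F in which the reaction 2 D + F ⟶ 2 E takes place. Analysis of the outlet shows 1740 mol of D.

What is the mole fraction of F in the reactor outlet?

For D: n = n₀ − 2ξ → 1740 = 2569 − 2ξ, giving ξ = 414.5 mol.
Outlet amounts (n = n₀ + ν ξ):
  D: 2569 − 2(414.5) = 1740
  F: 687 − 1(414.5) = 272.5
  E: 0 + 2(414.5) = 829
Total out = 2842 mol; y_F = 272.5 / 2842 = 0.09591.

0.0959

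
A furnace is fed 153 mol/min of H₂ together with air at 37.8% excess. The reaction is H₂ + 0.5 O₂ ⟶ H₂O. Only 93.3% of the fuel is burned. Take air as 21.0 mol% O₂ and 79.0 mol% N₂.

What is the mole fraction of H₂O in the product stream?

0.245

Stoichiometric O₂ = 0.5 × 153 = 76.5 mol/min; O₂ fed = 76.5 × 1.378 = 105.4 mol/min.
N₂ fed = 105.4 × 79/21 = 396.6 mol/min.
Fuel reacted = 0.933 × 153 → ξ = 142.7 mol/min.
Outlet (n = n₀ + ν ξ):
  H₂: 153 − 1(142.7) = 10.25
  O₂: 105.4 − 0.5(142.7) = 34.04
  N₂: 396.6 (inert)
  H₂O: 0 + 1(142.7) = 142.7
Total out = 583.6 mol/min; y_H₂O = 142.7 / 583.6 = 0.2446.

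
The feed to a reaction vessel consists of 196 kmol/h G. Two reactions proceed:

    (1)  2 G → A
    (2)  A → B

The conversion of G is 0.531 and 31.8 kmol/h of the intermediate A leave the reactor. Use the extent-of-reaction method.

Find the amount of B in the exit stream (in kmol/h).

Conversion of G: G consumed = 2ξ₁ = 0.531 × 196 → ξ₁ = 52.04 kmol/h.
A balance: n_A = 0 + 1ξ₁ − 1ξ₂ = 31.8 → ξ₂ = (1·52.04 − 31.8)/1 = 20.24 kmol/h.
Outlet amounts (n = n₀ + Σ ν·ξ):
  G: 196 − 2(52.04) = 91.92
  A: 0 + 1(52.04) − 1(20.24) = 31.8
  B: 0 + 1(20.24) = 20.24

20.2 kmol/h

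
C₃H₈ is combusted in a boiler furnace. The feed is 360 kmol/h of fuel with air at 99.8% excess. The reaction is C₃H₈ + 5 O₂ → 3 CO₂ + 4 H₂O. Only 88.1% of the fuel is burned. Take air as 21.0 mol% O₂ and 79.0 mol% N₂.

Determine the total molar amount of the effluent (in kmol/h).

Stoichiometric O₂ = 5 × 360 = 1800 kmol/h; O₂ fed = 1800 × 1.998 = 3596 kmol/h.
N₂ fed = 3596 × 79/21 = 13530 kmol/h.
Fuel reacted = 0.881 × 360 → ξ = 317.2 kmol/h.
Outlet (n = n₀ + ν ξ):
  C₃H₈: 360 − 1(317.2) = 42.84
  O₂: 3596 − 5(317.2) = 2011
  N₂: 13530 (inert)
  CO₂: 0 + 3(317.2) = 951.5
  H₂O: 0 + 4(317.2) = 1269
Total out = 42.84 + 2011 + 13530 + 951.5 + 1269 = 17800 kmol/h.

17800 kmol/h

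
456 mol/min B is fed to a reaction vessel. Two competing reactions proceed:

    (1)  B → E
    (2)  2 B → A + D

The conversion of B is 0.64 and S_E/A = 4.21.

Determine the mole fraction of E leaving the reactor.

0.434

Conversion of B: B consumed = 0.64 × 456 = 291.8 mol/min = 1ξ₁ + 2ξ₂.
Selectivity: 1ξ₁ / (1ξ₂) = 4.21 → ξ₁ = 4.21 ξ₂.
Substitute: (1·4.21 + 2) ξ₂ = 291.8 → ξ₂ = 47 mol/min, ξ₁ = 197.8 mol/min.
Outlet amounts (n = n₀ + Σ ν·ξ):
  B: 456 − 1(197.8) − 2(47) = 164.2
  E: 0 + 1(197.8) = 197.8
  A: 0 + 1(47) = 47
  D: 0 + 1(47) = 47
Total out = 456 mol/min; y_E = 197.8 / 456 = 0.4339.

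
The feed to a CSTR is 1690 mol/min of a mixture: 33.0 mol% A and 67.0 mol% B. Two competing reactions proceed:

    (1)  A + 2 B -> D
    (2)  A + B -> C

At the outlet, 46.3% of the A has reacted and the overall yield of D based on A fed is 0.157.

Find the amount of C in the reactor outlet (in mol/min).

171 mol/min

Yield of D: 1ξ₁ / 557.7 = 0.157 → ξ₁ = 87.56 mol/min.
Conversion of A: 1ξ₁ + 1ξ₂ = 0.463 × 557.7 = 258.2 → ξ₂ = 170.7 mol/min.
Outlet amounts (n = n₀ + Σ ν·ξ):
  A: 557.7 − 1(87.56) − 1(170.7) = 299.5
  B: 1132 − 2(87.56) − 1(170.7) = 786.5
  D: 0 + 1(87.56) = 87.56
  C: 0 + 1(170.7) = 170.7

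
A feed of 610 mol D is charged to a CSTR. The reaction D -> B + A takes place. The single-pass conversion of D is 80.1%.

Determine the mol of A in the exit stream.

489 mol

D reacted = 0.801 × 610 = 488.6 mol; ν_D = −1, so ξ = 488.6/1 = 488.6 mol.
Outlet amounts (n = n₀ + ν ξ):
  D: 610 − 1(488.6) = 121.4
  B: 0 + 1(488.6) = 488.6
  A: 0 + 1(488.6) = 488.6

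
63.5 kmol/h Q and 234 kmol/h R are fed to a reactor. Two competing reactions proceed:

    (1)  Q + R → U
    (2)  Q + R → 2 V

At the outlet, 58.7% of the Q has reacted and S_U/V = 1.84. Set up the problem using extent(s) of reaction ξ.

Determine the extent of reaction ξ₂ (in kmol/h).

ξ₂ = 7.96 kmol/h

Conversion of Q: Q consumed = 0.587 × 63.5 = 37.27 kmol/h = 1ξ₁ + 1ξ₂.
Selectivity: 1ξ₁ / (2ξ₂) = 1.84 → ξ₁ = 3.68 ξ₂.
Substitute: (1·3.68 + 1) ξ₂ = 37.27 → ξ₂ = 7.965 kmol/h, ξ₁ = 29.31 kmol/h.
Outlet amounts (n = n₀ + Σ ν·ξ):
  Q: 63.5 − 1(29.31) − 1(7.965) = 26.23
  R: 234 − 1(29.31) − 1(7.965) = 196.7
  U: 0 + 1(29.31) = 29.31
  V: 0 + 2(7.965) = 15.93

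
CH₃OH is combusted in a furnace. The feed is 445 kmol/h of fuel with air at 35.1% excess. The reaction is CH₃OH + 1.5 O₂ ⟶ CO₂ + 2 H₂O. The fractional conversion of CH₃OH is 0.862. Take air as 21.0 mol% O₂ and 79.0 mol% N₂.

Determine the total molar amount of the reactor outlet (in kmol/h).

4930 kmol/h

Stoichiometric O₂ = 1.5 × 445 = 667.5 kmol/h; O₂ fed = 667.5 × 1.351 = 901.8 kmol/h.
N₂ fed = 901.8 × 79/21 = 3392 kmol/h.
Fuel reacted = 0.862 × 445 → ξ = 383.6 kmol/h.
Outlet (n = n₀ + ν ξ):
  CH₃OH: 445 − 1(383.6) = 61.41
  O₂: 901.8 − 1.5(383.6) = 326.4
  N₂: 3392 (inert)
  CO₂: 0 + 1(383.6) = 383.6
  H₂O: 0 + 2(383.6) = 767.2
Total out = 61.41 + 326.4 + 3392 + 383.6 + 767.2 = 4931 kmol/h.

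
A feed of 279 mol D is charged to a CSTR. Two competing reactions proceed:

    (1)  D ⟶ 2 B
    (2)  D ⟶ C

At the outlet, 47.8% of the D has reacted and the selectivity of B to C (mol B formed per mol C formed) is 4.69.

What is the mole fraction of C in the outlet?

0.107

Conversion of D: D consumed = 0.478 × 279 = 133.4 mol = 1ξ₁ + 1ξ₂.
Selectivity: 2ξ₁ / (1ξ₂) = 4.69 → ξ₁ = 2.345 ξ₂.
Substitute: (1·2.345 + 1) ξ₂ = 133.4 → ξ₂ = 39.87 mol, ξ₁ = 93.49 mol.
Outlet amounts (n = n₀ + Σ ν·ξ):
  D: 279 − 1(93.49) − 1(39.87) = 145.6
  B: 0 + 2(93.49) = 187
  C: 0 + 1(39.87) = 39.87
Total out = 372.5 mol; y_C = 39.87 / 372.5 = 0.107.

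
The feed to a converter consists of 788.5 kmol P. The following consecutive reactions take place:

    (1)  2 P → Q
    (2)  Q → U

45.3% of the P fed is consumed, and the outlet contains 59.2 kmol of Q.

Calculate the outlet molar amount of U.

119 kmol

Conversion of P: P consumed = 2ξ₁ = 0.453 × 788.5 → ξ₁ = 178.6 kmol.
Q balance: n_Q = 0 + 1ξ₁ − 1ξ₂ = 59.2 → ξ₂ = (1·178.6 − 59.2)/1 = 119.4 kmol.
Outlet amounts (n = n₀ + Σ ν·ξ):
  P: 788.5 − 2(178.6) = 431.3
  Q: 0 + 1(178.6) − 1(119.4) = 59.2
  U: 0 + 1(119.4) = 119.4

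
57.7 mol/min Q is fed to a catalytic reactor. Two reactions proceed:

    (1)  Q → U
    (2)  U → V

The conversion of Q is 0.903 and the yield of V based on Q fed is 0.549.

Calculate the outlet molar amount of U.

20.4 mol/min

Conversion of Q: Q consumed = 1ξ₁ = 0.903 × 57.7 → ξ₁ = 52.1 mol/min.
Yield of V: 1ξ₂ / 57.7 = 0.549 → ξ₂ = 31.68 mol/min.
Outlet amounts (n = n₀ + Σ ν·ξ):
  Q: 57.7 − 1(52.1) = 5.597
  U: 0 + 1(52.1) − 1(31.68) = 20.43
  V: 0 + 1(31.68) = 31.68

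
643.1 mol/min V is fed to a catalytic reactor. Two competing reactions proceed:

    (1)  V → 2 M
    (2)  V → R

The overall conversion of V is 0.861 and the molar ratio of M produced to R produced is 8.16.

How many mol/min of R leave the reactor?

109 mol/min

Conversion of V: V consumed = 0.861 × 643.1 = 553.7 mol/min = 1ξ₁ + 1ξ₂.
Selectivity: 2ξ₁ / (1ξ₂) = 8.16 → ξ₁ = 4.08 ξ₂.
Substitute: (1·4.08 + 1) ξ₂ = 553.7 → ξ₂ = 109 mol/min, ξ₁ = 444.7 mol/min.
Outlet amounts (n = n₀ + Σ ν·ξ):
  V: 643.1 − 1(444.7) − 1(109) = 89.39
  M: 0 + 2(444.7) = 889.4
  R: 0 + 1(109) = 109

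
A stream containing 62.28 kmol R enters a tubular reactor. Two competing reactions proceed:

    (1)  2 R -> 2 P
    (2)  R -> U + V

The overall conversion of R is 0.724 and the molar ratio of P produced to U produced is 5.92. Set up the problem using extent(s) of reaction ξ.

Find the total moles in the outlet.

68.8 kmol

Conversion of R: R consumed = 0.724 × 62.28 = 45.09 kmol = 2ξ₁ + 1ξ₂.
Selectivity: 2ξ₁ / (1ξ₂) = 5.92 → ξ₁ = 2.96 ξ₂.
Substitute: (2·2.96 + 1) ξ₂ = 45.09 → ξ₂ = 6.516 kmol, ξ₁ = 19.29 kmol.
Outlet amounts (n = n₀ + Σ ν·ξ):
  R: 62.28 − 2(19.29) − 1(6.516) = 17.19
  P: 0 + 2(19.29) = 38.57
  U: 0 + 1(6.516) = 6.516
  V: 0 + 1(6.516) = 6.516
Total out = 17.19 + 38.57 + 6.516 + 6.516 = 68.8 kmol.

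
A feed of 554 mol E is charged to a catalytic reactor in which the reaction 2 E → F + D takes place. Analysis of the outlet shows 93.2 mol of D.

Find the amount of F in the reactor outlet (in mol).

93.2 mol

For D: n = n₀ + 1ξ → 93.2 = 0 + 1ξ, giving ξ = 93.2 mol.
Outlet amounts (n = n₀ + ν ξ):
  E: 554 − 2(93.2) = 367.6
  F: 0 + 1(93.2) = 93.2
  D: 0 + 1(93.2) = 93.2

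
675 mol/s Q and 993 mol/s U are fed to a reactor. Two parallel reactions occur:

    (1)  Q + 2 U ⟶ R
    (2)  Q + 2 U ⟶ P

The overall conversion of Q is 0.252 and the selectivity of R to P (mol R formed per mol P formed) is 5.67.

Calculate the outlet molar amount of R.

145 mol/s

Conversion of Q: Q consumed = 0.252 × 675 = 170.1 mol/s = 1ξ₁ + 1ξ₂.
Selectivity: 1ξ₁ / (1ξ₂) = 5.67 → ξ₁ = 5.67 ξ₂.
Substitute: (1·5.67 + 1) ξ₂ = 170.1 → ξ₂ = 25.5 mol/s, ξ₁ = 144.6 mol/s.
Outlet amounts (n = n₀ + Σ ν·ξ):
  Q: 675 − 1(144.6) − 1(25.5) = 504.9
  U: 993 − 2(144.6) − 2(25.5) = 652.8
  R: 0 + 1(144.6) = 144.6
  P: 0 + 1(25.5) = 25.5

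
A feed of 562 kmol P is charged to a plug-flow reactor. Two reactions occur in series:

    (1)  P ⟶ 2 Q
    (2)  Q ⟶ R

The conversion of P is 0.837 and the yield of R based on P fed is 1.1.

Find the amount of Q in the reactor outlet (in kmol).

323 kmol

Conversion of P: P consumed = 1ξ₁ = 0.837 × 562 → ξ₁ = 470.4 kmol.
Yield of R: 1ξ₂ / 562 = 1.1 → ξ₂ = 618.2 kmol.
Outlet amounts (n = n₀ + Σ ν·ξ):
  P: 562 − 1(470.4) = 91.61
  Q: 0 + 2(470.4) − 1(618.2) = 322.6
  R: 0 + 1(618.2) = 618.2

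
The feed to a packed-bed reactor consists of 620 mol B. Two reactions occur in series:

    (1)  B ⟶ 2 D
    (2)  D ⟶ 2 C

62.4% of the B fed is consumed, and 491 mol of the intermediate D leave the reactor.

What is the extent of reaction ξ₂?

Conversion of B: B consumed = 1ξ₁ = 0.624 × 620 → ξ₁ = 386.9 mol.
D balance: n_D = 0 + 2ξ₁ − 1ξ₂ = 491 → ξ₂ = (2·386.9 − 491)/1 = 282.8 mol.
Outlet amounts (n = n₀ + Σ ν·ξ):
  B: 620 − 1(386.9) = 233.1
  D: 0 + 2(386.9) − 1(282.8) = 491
  C: 0 + 2(282.8) = 565.5

ξ₂ = 283 mol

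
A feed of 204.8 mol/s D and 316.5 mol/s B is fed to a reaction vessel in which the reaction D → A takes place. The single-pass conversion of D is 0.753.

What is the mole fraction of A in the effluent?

0.296

D reacted = 0.753 × 204.8 = 154.2 mol/s; ν_D = −1, so ξ = 154.2/1 = 154.2 mol/s.
Outlet amounts (n = n₀ + ν ξ):
  D: 204.8 − 1(154.2) = 50.59
  A: 0 + 1(154.2) = 154.2
  B: 316.5 (inert)
Total out = 521.3 mol/s; y_A = 154.2 / 521.3 = 0.2958.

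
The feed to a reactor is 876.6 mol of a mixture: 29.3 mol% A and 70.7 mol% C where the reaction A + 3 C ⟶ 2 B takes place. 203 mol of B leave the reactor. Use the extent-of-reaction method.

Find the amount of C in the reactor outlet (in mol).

315 mol

For B: n = n₀ + 2ξ → 203 = 0 + 2ξ, giving ξ = 101.5 mol.
Outlet amounts (n = n₀ + ν ξ):
  A: 256.8 − 1(101.5) = 155.3
  C: 619.8 − 3(101.5) = 315.3
  B: 0 + 2(101.5) = 203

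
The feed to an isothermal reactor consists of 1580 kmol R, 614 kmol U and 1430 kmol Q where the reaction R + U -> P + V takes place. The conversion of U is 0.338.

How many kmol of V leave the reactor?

U reacted = 0.338 × 614 = 207.5 kmol; ν_U = −1, so ξ = 207.5/1 = 207.5 kmol.
Outlet amounts (n = n₀ + ν ξ):
  R: 1580 − 1(207.5) = 1372
  U: 614 − 1(207.5) = 406.5
  P: 0 + 1(207.5) = 207.5
  V: 0 + 1(207.5) = 207.5
  Q: 1430 (inert)

208 kmol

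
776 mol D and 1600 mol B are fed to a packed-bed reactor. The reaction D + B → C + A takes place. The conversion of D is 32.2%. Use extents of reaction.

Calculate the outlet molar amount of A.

250 mol

D reacted = 0.322 × 776 = 249.9 mol; ν_D = −1, so ξ = 249.9/1 = 249.9 mol.
Outlet amounts (n = n₀ + ν ξ):
  D: 776 − 1(249.9) = 526.1
  B: 1600 − 1(249.9) = 1350
  C: 0 + 1(249.9) = 249.9
  A: 0 + 1(249.9) = 249.9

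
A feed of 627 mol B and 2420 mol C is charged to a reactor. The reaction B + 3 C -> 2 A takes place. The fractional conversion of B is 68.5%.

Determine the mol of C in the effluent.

1130 mol

B reacted = 0.685 × 627 = 429.5 mol; ν_B = −1, so ξ = 429.5/1 = 429.5 mol.
Outlet amounts (n = n₀ + ν ξ):
  B: 627 − 1(429.5) = 197.5
  C: 2420 − 3(429.5) = 1132
  A: 0 + 2(429.5) = 859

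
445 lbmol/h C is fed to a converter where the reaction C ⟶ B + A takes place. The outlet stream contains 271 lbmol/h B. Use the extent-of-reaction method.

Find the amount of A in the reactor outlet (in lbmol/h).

271 lbmol/h

For B: n = n₀ + 1ξ → 271 = 0 + 1ξ, giving ξ = 271 lbmol/h.
Outlet amounts (n = n₀ + ν ξ):
  C: 445 − 1(271) = 174
  B: 0 + 1(271) = 271
  A: 0 + 1(271) = 271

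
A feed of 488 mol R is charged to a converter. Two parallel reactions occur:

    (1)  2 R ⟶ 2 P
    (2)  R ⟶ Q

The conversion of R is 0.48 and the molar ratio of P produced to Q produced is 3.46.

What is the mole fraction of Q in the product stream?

Conversion of R: R consumed = 0.48 × 488 = 234.2 mol = 2ξ₁ + 1ξ₂.
Selectivity: 2ξ₁ / (1ξ₂) = 3.46 → ξ₁ = 1.73 ξ₂.
Substitute: (2·1.73 + 1) ξ₂ = 234.2 → ξ₂ = 52.52 mol, ξ₁ = 90.86 mol.
Outlet amounts (n = n₀ + Σ ν·ξ):
  R: 488 − 2(90.86) − 1(52.52) = 253.8
  P: 0 + 2(90.86) = 181.7
  Q: 0 + 1(52.52) = 52.52
Total out = 488 mol; y_Q = 52.52 / 488 = 0.1076.

0.108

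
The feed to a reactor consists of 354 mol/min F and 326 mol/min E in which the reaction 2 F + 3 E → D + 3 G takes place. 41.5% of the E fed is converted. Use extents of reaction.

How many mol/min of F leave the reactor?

264 mol/min

E reacted = 0.415 × 326 = 135.3 mol/min; ν_E = −3, so ξ = 135.3/3 = 45.1 mol/min.
Outlet amounts (n = n₀ + ν ξ):
  F: 354 − 2(45.1) = 263.8
  E: 326 − 3(45.1) = 190.7
  D: 0 + 1(45.1) = 45.1
  G: 0 + 3(45.1) = 135.3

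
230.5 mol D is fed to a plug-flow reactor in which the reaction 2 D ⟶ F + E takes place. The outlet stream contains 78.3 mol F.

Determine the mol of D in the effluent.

73.9 mol

For F: n = n₀ + 1ξ → 78.3 = 0 + 1ξ, giving ξ = 78.3 mol.
Outlet amounts (n = n₀ + ν ξ):
  D: 230.5 − 2(78.3) = 73.9
  F: 0 + 1(78.3) = 78.3
  E: 0 + 1(78.3) = 78.3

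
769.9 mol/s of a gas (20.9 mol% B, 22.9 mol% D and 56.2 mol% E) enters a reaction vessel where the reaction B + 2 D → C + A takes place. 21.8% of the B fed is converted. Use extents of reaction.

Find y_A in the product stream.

B reacted = 0.218 × 160.9 = 35.08 mol/s; ν_B = −1, so ξ = 35.08/1 = 35.08 mol/s.
Outlet amounts (n = n₀ + ν ξ):
  B: 160.9 − 1(35.08) = 125.8
  D: 176.3 − 2(35.08) = 106.2
  C: 0 + 1(35.08) = 35.08
  A: 0 + 1(35.08) = 35.08
  E: 432.7 (inert)
Total out = 734.8 mol/s; y_A = 35.08 / 734.8 = 0.04774.

0.0477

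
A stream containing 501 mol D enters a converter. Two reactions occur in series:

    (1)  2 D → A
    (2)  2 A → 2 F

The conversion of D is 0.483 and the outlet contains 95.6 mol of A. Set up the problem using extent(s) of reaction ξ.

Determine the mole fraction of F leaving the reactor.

Conversion of D: D consumed = 2ξ₁ = 0.483 × 501 → ξ₁ = 121 mol.
A balance: n_A = 0 + 1ξ₁ − 2ξ₂ = 95.6 → ξ₂ = (1·121 − 95.6)/2 = 12.7 mol.
Outlet amounts (n = n₀ + Σ ν·ξ):
  D: 501 − 2(121) = 259
  A: 0 + 1(121) − 2(12.7) = 95.6
  F: 0 + 2(12.7) = 25.39
Total out = 380 mol; y_F = 25.39 / 380 = 0.06682.

0.0668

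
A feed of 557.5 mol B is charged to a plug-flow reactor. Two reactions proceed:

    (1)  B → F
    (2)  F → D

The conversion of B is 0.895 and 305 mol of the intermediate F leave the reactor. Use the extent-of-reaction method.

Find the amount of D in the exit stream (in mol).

194 mol

Conversion of B: B consumed = 1ξ₁ = 0.895 × 557.5 → ξ₁ = 499 mol.
F balance: n_F = 0 + 1ξ₁ − 1ξ₂ = 305 → ξ₂ = (1·499 − 305)/1 = 194 mol.
Outlet amounts (n = n₀ + Σ ν·ξ):
  B: 557.5 − 1(499) = 58.54
  F: 0 + 1(499) − 1(194) = 305
  D: 0 + 1(194) = 194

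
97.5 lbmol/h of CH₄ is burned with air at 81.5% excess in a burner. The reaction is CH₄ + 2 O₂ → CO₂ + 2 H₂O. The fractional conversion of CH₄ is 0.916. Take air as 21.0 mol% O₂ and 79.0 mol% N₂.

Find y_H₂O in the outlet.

0.1

Stoichiometric O₂ = 2 × 97.5 = 195 lbmol/h; O₂ fed = 195 × 1.815 = 353.9 lbmol/h.
N₂ fed = 353.9 × 79/21 = 1331 lbmol/h.
Fuel reacted = 0.916 × 97.5 → ξ = 89.31 lbmol/h.
Outlet (n = n₀ + ν ξ):
  CH₄: 97.5 − 1(89.31) = 8.19
  O₂: 353.9 − 2(89.31) = 175.3
  N₂: 1331 (inert)
  CO₂: 0 + 1(89.31) = 89.31
  H₂O: 0 + 2(89.31) = 178.6
Total out = 1783 lbmol/h; y_H₂O = 178.6 / 1783 = 0.1002.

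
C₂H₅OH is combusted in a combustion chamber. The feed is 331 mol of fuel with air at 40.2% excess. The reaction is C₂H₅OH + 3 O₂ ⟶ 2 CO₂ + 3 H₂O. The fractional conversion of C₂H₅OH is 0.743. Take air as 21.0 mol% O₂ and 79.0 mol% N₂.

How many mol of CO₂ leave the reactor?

Stoichiometric O₂ = 3 × 331 = 993 mol; O₂ fed = 993 × 1.402 = 1392 mol.
N₂ fed = 1392 × 79/21 = 5237 mol.
Fuel reacted = 0.743 × 331 → ξ = 245.9 mol.
Outlet (n = n₀ + ν ξ):
  C₂H₅OH: 331 − 1(245.9) = 85.07
  O₂: 1392 − 3(245.9) = 654.4
  N₂: 5237 (inert)
  CO₂: 0 + 2(245.9) = 491.9
  H₂O: 0 + 3(245.9) = 737.8

492 mol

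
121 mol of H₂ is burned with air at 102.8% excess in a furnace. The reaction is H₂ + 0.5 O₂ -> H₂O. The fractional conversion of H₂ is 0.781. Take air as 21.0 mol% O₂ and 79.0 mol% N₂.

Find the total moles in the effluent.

Stoichiometric O₂ = 0.5 × 121 = 60.5 mol; O₂ fed = 60.5 × 2.028 = 122.7 mol.
N₂ fed = 122.7 × 79/21 = 461.6 mol.
Fuel reacted = 0.781 × 121 → ξ = 94.5 mol.
Outlet (n = n₀ + ν ξ):
  H₂: 121 − 1(94.5) = 26.5
  O₂: 122.7 − 0.5(94.5) = 75.44
  N₂: 461.6 (inert)
  H₂O: 0 + 1(94.5) = 94.5
Total out = 26.5 + 75.44 + 461.6 + 94.5 = 658 mol.

658 mol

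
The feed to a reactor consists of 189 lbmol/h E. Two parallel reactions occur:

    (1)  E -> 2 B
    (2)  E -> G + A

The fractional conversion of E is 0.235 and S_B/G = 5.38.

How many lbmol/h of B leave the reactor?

64.8 lbmol/h

Conversion of E: E consumed = 0.235 × 189 = 44.41 lbmol/h = 1ξ₁ + 1ξ₂.
Selectivity: 2ξ₁ / (1ξ₂) = 5.38 → ξ₁ = 2.69 ξ₂.
Substitute: (1·2.69 + 1) ξ₂ = 44.41 → ξ₂ = 12.04 lbmol/h, ξ₁ = 32.38 lbmol/h.
Outlet amounts (n = n₀ + Σ ν·ξ):
  E: 189 − 1(32.38) − 1(12.04) = 144.6
  B: 0 + 2(32.38) = 64.76
  G: 0 + 1(12.04) = 12.04
  A: 0 + 1(12.04) = 12.04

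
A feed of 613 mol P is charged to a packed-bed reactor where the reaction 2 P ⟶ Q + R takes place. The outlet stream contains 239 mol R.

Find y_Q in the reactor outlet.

For R: n = n₀ + 1ξ → 239 = 0 + 1ξ, giving ξ = 239 mol.
Outlet amounts (n = n₀ + ν ξ):
  P: 613 − 2(239) = 135
  Q: 0 + 1(239) = 239
  R: 0 + 1(239) = 239
Total out = 613 mol; y_Q = 239 / 613 = 0.3899.

0.39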